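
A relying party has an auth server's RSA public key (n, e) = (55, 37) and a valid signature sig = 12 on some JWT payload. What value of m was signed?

12

sig^2 ≡ 12^2 = 144 ≡ 34
sig^4 ≡ 34^2 = 1156 ≡ 1
sig^8 ≡ 1^2 = 1
sig^16 ≡ 1^2 = 1
sig^32 ≡ 1^2 = 1
37 = 32 + 4 + 1, so sig^37 ≡ 1·1·12 ≡ 12 (mod 55)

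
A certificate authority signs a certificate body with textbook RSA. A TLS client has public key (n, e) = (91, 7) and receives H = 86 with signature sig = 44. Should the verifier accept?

sig^2 ≡ 44^2 = 1936 ≡ 25
sig^4 ≡ 25^2 = 625 ≡ 79
7 = 4 + 2 + 1, so sig^7 ≡ 79·25·44 ≡ 86 (mod 91)
Since 86 equals the digest 86, verification succeeds.

accept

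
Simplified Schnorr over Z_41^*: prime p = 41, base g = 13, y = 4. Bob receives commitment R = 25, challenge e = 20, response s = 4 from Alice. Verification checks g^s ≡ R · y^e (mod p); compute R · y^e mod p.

4^20 mod 41 = 1
R · y^e ≡ 25·1 = 25 ≡ 25 (mod 41)

25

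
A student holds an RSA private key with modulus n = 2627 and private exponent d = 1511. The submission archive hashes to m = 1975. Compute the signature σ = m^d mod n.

m^2 ≡ 1975^2 = 3900625 ≡ 2157
m^4 ≡ 2157^2 = 4652649 ≡ 232
m^8 ≡ 232^2 = 53824 ≡ 1284
m^16 ≡ 1284^2 = 1648656 ≡ 1527
m^32 ≡ 1527^2 = 2331729 ≡ 1580
m^64 ≡ 1580^2 = 2496400 ≡ 750
m^128 ≡ 750^2 = 562500 ≡ 322
m^256 ≡ 322^2 = 103684 ≡ 1231
m^512 ≡ 1231^2 = 1515361 ≡ 2209
m^1024 ≡ 2209^2 = 4879681 ≡ 1342
1511 = 1024 + 256 + 128 + 64 + 32 + 4 + 2 + 1, so m^1511 ≡ 1342·1231·322·750·1580·232·2157·1975 ≡ 1081 (mod 2627)

1081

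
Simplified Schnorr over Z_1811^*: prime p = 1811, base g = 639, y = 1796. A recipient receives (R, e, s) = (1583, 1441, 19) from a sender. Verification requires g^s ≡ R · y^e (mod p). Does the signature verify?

verifies

g^s mod p:
Squares mod 1811: 639^1≡639, 639^2≡846, 639^4≡371, 639^8≡5, 639^16≡25
19 = 16 + 2 + 1, so 639^19 ≡ 25·846·639 ≡ 1168 (mod 1811)
R · y^e mod p:
Squares mod 1811: 1796^1≡1796, 1796^2≡225, 1796^4≡1728, 1796^8≡1456, 1796^16≡1066, 1796^32≡859, 1796^64≡804, 1796^128≡1700, 1796^256≡1455, 1796^512≡1777, 1796^1024≡1156
1441 = 1024 + 256 + 128 + 32 + 1, so 1796^1441 ≡ 1156·1455·1700·859·1796 ≡ 535 (mod 1811)
1583·535 = 846905 ≡ 1168 (mod 1811)
1168 ≡ 1168 (mod 1811); signature holds.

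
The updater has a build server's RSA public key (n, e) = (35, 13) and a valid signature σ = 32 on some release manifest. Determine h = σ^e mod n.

32

σ^13 mod 35 = 32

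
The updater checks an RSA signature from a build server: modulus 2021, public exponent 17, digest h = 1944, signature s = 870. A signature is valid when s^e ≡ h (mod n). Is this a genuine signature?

genuine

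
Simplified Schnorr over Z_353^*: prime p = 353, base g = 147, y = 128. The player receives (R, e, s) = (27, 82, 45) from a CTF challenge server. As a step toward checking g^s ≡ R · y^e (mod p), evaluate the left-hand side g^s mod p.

147^2 = 21609 ≡ 76
147^4 ≡ 76^2 = 5776 ≡ 128
147^8 ≡ 128^2 = 16384 ≡ 146
147^16 ≡ 146^2 = 21316 ≡ 136
147^32 ≡ 136^2 = 18496 ≡ 140
45 = 32 + 8 + 4 + 1, so 147^45 ≡ 140·146·128·147 ≡ 245 (mod 353)

245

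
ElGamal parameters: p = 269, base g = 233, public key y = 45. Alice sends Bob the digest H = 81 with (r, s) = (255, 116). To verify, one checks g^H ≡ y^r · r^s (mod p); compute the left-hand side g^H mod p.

202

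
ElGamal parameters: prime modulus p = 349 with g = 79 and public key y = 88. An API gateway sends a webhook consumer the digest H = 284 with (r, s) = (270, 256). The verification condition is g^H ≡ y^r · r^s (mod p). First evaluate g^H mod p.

Squares mod 349: 79^1≡79, 79^2≡308, 79^4≡285, 79^8≡257, 79^16≡88, 79^32≡66, 79^64≡168, 79^128≡304, 79^256≡280
284 = 256 + 16 + 8 + 4, so 79^284 ≡ 280·88·257·285 ≡ 322 (mod 349)

322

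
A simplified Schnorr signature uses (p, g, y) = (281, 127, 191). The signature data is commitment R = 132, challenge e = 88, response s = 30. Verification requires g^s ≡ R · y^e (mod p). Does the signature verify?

does not verify

g^s mod p:
127^2 = 16129 ≡ 112
127^4 ≡ 112^2 = 12544 ≡ 180
127^8 ≡ 180^2 = 32400 ≡ 85
127^16 ≡ 85^2 = 7225 ≡ 200
30 = 16 + 8 + 4 + 2, so 127^30 ≡ 200·85·180·112 ≡ 36 (mod 281)
R · y^e mod p:
191^2 = 36481 ≡ 232
191^4 ≡ 232^2 = 53824 ≡ 153
191^8 ≡ 153^2 = 23409 ≡ 86
191^16 ≡ 86^2 = 7396 ≡ 90
191^32 ≡ 90^2 = 8100 ≡ 232
191^64 ≡ 232^2 = 53824 ≡ 153
88 = 64 + 16 + 8, so 191^88 ≡ 153·90·86 ≡ 86 (mod 281)
132·86 = 11352 ≡ 112 (mod 281)
36 ≠ 112; the check fails.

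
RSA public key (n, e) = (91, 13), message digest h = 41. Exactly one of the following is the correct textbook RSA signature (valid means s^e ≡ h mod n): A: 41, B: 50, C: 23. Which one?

Candidate A: Squares mod 91: 41^1≡41, 41^2≡43, 41^4≡29, 41^8≡22; 13 = 8 + 4 + 1, so 41^13 ≡ 22·29·41 ≡ 41 (mod 91)
  → matches h = 41
Candidate B: Squares mod 91: 50^1≡50, 50^2≡43, 50^4≡29, 50^8≡22; 13 = 8 + 4 + 1, so 50^13 ≡ 22·29·50 ≡ 50 (mod 91)
Candidate C: Squares mod 91: 23^1≡23, 23^2≡74, 23^4≡16, 23^8≡74; 13 = 8 + 4 + 1, so 23^13 ≡ 74·16·23 ≡ 23 (mod 91)

A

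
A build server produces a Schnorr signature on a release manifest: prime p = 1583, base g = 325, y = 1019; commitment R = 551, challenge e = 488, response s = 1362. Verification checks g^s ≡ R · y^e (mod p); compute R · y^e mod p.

848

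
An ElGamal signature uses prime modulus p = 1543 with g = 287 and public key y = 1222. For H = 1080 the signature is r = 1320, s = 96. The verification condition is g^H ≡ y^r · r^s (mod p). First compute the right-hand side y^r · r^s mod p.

604

1222^2 = 1493284 ≡ 1203
1222^4 ≡ 1203^2 = 1447209 ≡ 1418
1222^8 ≡ 1418^2 = 2010724 ≡ 195
1222^16 ≡ 195^2 = 38025 ≡ 993
1222^32 ≡ 993^2 = 986049 ≡ 72
1222^64 ≡ 72^2 = 5184 ≡ 555
1222^128 ≡ 555^2 = 308025 ≡ 968
1222^256 ≡ 968^2 = 937024 ≡ 423
1222^512 ≡ 423^2 = 178929 ≡ 1484
1222^1024 ≡ 1484^2 = 2202256 ≡ 395
1320 = 1024 + 256 + 32 + 8, so 1222^1320 ≡ 395·423·72·195 ≡ 1124 (mod 1543)
1320^2 = 1742400 ≡ 353
1320^4 ≡ 353^2 = 124609 ≡ 1169
1320^8 ≡ 1169^2 = 1366561 ≡ 1006
1320^16 ≡ 1006^2 = 1012036 ≡ 1371
1320^32 ≡ 1371^2 = 1879641 ≡ 267
1320^64 ≡ 267^2 = 71289 ≡ 311
96 = 64 + 32, so 1320^96 ≡ 311·267 ≡ 1258 (mod 1543)
y^r · r^s ≡ 1124·1258 = 1413992 ≡ 604 (mod 1543)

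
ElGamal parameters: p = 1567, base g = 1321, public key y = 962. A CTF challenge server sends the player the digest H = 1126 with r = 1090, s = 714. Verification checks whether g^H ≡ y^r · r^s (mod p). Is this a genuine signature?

Left side g^H mod p:
1321^1126 mod 1567 = 808
Right side y^r · r^s mod p:
962^1090 mod 1567 = 803
1090^714 mod 1567 = 1287
803·1287 = 1033461 ≡ 808 (mod 1567)
808 ≡ 808 (mod 1567), so the signature is genuine.

genuine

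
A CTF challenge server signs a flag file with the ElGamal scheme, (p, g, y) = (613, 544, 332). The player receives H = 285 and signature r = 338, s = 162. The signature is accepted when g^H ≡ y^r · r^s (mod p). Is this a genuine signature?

forged

Left side g^H mod p:
544^285 mod 613 = 376
Right side y^r · r^s mod p:
332^338 mod 613 = 576
338^162 mod 613 = 442
576·442 = 254592 ≡ 197 (mod 613)
376 ≠ 197, so verification fails.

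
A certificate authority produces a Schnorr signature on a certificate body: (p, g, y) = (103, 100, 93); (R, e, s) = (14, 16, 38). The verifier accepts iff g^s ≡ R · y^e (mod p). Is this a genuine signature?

g^s mod p:
100^38 mod 103 = 81
R · y^e mod p:
93^16 mod 103 = 72
14·72 = 1008 ≡ 81 (mod 103)
81 ≡ 81 (mod 103); signature holds.

genuine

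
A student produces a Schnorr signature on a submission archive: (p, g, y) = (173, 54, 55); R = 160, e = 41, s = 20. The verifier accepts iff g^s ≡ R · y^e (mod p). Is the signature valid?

g^s mod p:
Squares mod 173: 54^1≡54, 54^2≡148, 54^4≡106, 54^8≡164, 54^16≡81
20 = 16 + 4, so 54^20 ≡ 81·106 ≡ 109 (mod 173)
R · y^e mod p:
Squares mod 173: 55^1≡55, 55^2≡84, 55^4≡136, 55^8≡158, 55^16≡52, 55^32≡109
41 = 32 + 8 + 1, so 55^41 ≡ 109·158·55 ≡ 35 (mod 173)
160·35 = 5600 ≡ 64 (mod 173)
109 ≠ 64; the check fails.

invalid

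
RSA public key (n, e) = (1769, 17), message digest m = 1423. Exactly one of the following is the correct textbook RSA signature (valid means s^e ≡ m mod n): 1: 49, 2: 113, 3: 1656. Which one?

3

Candidate 1: 49^17 mod 1769 = 344
Candidate 2: 113^17 mod 1769 = 346
Candidate 3: 1656^17 mod 1769 = 1423
  → matches m = 1423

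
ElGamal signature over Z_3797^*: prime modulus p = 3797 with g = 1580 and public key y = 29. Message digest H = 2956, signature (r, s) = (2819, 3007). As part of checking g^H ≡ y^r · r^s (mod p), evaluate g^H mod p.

1580^2 = 2496400 ≡ 1771
1580^4 ≡ 1771^2 = 3136441 ≡ 119
1580^8 ≡ 119^2 = 14161 ≡ 2770
1580^16 ≡ 2770^2 = 7672900 ≡ 2960
1580^32 ≡ 2960^2 = 8761600 ≡ 1921
1580^64 ≡ 1921^2 = 3690241 ≡ 3354
1580^128 ≡ 3354^2 = 11249316 ≡ 2602
1580^256 ≡ 2602^2 = 6770404 ≡ 353
1580^512 ≡ 353^2 = 124609 ≡ 3105
1580^1024 ≡ 3105^2 = 9641025 ≡ 442
1580^2048 ≡ 442^2 = 195364 ≡ 1717
2956 = 2048 + 512 + 256 + 128 + 8 + 4, so 1580^2956 ≡ 1717·3105·353·2602·2770·119 ≡ 1688 (mod 3797)

1688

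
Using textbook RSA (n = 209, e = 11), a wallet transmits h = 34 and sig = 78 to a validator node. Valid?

Squares mod 209: sig^1≡78, sig^2≡23, sig^4≡111, sig^8≡199
11 = 8 + 2 + 1, so sig^11 ≡ 199·23·78 ≡ 34 (mod 209)
sig^11 mod 209 = 34 matches h.

yes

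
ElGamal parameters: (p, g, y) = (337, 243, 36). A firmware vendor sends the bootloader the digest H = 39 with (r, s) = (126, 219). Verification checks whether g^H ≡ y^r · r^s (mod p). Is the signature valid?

valid

Left side g^H mod p:
243^39 mod 337 = 43
Right side y^r · r^s mod p:
36^126 mod 337 = 336
126^219 mod 337 = 294
336·294 = 98784 ≡ 43 (mod 337)
43 ≡ 43 (mod 337), so the signature is genuine.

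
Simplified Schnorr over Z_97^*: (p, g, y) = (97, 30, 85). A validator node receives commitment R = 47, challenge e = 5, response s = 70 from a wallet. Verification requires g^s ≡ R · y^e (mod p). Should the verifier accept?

accept

g^s mod p:
Squares mod 97: 30^1≡30, 30^2≡27, 30^4≡50, 30^8≡75, 30^16≡96, 30^32≡1, 30^64≡1
70 = 64 + 4 + 2, so 30^70 ≡ 1·50·27 ≡ 89 (mod 97)
R · y^e mod p:
Squares mod 97: 85^1≡85, 85^2≡47, 85^4≡75
5 = 4 + 1, so 85^5 ≡ 75·85 ≡ 70 (mod 97)
47·70 = 3290 ≡ 89 (mod 97)
89 ≡ 89 (mod 97); signature holds.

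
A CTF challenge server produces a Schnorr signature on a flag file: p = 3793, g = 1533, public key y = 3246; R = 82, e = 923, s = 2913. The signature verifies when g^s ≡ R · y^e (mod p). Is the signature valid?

g^s mod p:
1533^2 = 2350089 ≡ 2222
1533^4 ≡ 2222^2 = 4937284 ≡ 2591
1533^8 ≡ 2591^2 = 6713281 ≡ 3464
1533^16 ≡ 3464^2 = 11999296 ≡ 2037
1533^32 ≡ 2037^2 = 4149369 ≡ 3620
1533^64 ≡ 3620^2 = 13104400 ≡ 3378
1533^128 ≡ 3378^2 = 11410884 ≡ 1540
1533^256 ≡ 1540^2 = 2371600 ≡ 975
1533^512 ≡ 975^2 = 950625 ≡ 2375
1533^1024 ≡ 2375^2 = 5640625 ≡ 434
1533^2048 ≡ 434^2 = 188356 ≡ 2499
2913 = 2048 + 512 + 256 + 64 + 32 + 1, so 1533^2913 ≡ 2499·2375·975·3378·3620·1533 ≡ 3717 (mod 3793)
R · y^e mod p:
3246^2 = 10536516 ≡ 3355
3246^4 ≡ 3355^2 = 11256025 ≡ 2194
3246^8 ≡ 2194^2 = 4813636 ≡ 319
3246^16 ≡ 319^2 = 101761 ≡ 3143
3246^32 ≡ 3143^2 = 9878449 ≡ 1477
3246^64 ≡ 1477^2 = 2181529 ≡ 554
3246^128 ≡ 554^2 = 306916 ≡ 3476
3246^256 ≡ 3476^2 = 12082576 ≡ 1871
3246^512 ≡ 1871^2 = 3500641 ≡ 3495
923 = 512 + 256 + 128 + 16 + 8 + 2 + 1, so 3246^923 ≡ 3495·1871·3476·3143·319·3355·3246 ≡ 3237 (mod 3793)
82·3237 = 265434 ≡ 3717 (mod 3793)
3717 ≡ 3717 (mod 3793); signature holds.

valid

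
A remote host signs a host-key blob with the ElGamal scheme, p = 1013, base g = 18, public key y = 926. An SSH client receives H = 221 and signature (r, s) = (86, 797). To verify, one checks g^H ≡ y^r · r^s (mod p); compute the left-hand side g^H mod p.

18^2 = 324
18^4 ≡ 324^2 = 104976 ≡ 637
18^8 ≡ 637^2 = 405769 ≡ 569
18^16 ≡ 569^2 = 323761 ≡ 614
18^32 ≡ 614^2 = 376996 ≡ 160
18^64 ≡ 160^2 = 25600 ≡ 275
18^128 ≡ 275^2 = 75625 ≡ 663
221 = 128 + 64 + 16 + 8 + 4 + 1, so 18^221 ≡ 663·275·614·569·637·18 ≡ 158 (mod 1013)

158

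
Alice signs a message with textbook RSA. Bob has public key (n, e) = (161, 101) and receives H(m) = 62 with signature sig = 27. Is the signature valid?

sig^2 ≡ 27^2 = 729 ≡ 85
sig^4 ≡ 85^2 = 7225 ≡ 141
sig^8 ≡ 141^2 = 19881 ≡ 78
sig^16 ≡ 78^2 = 6084 ≡ 127
sig^32 ≡ 127^2 = 16129 ≡ 29
sig^64 ≡ 29^2 = 841 ≡ 36
101 = 64 + 32 + 4 + 1, so sig^101 ≡ 36·29·141·27 ≡ 62 (mod 161)
62 = H(m), so the signature checks out.

valid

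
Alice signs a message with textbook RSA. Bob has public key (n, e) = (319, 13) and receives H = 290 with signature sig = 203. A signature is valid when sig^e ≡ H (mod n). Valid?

yes

Squares mod 319: sig^1≡203, sig^2≡58, sig^4≡174, sig^8≡290
13 = 8 + 4 + 1, so sig^13 ≡ 290·174·203 ≡ 290 (mod 319)
290 = H, so the signature checks out.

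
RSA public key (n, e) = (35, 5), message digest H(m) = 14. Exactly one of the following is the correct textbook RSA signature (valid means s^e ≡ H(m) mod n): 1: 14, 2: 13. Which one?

Candidate 1: 14^2 = 196 ≡ 21; 14^4 ≡ 21^2 = 441 ≡ 21; 5 = 4 + 1, so 14^5 ≡ 21·14 ≡ 14 (mod 35)
  → matches H(m) = 14
Candidate 2: 13^2 = 169 ≡ 29; 13^4 ≡ 29^2 = 841 ≡ 1; 5 = 4 + 1, so 13^5 ≡ 1·13 ≡ 13 (mod 35)

1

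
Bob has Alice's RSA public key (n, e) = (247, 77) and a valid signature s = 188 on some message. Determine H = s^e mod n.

s^77 mod 247 = 158

158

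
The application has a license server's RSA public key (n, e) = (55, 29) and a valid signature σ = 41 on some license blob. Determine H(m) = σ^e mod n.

51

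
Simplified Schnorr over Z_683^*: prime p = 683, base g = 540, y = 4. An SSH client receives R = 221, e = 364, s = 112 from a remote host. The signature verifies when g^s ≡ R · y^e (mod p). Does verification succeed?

fails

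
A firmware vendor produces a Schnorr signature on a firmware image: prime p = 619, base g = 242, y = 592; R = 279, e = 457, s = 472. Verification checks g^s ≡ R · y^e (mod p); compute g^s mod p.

242^2 = 58564 ≡ 378
242^4 ≡ 378^2 = 142884 ≡ 514
242^8 ≡ 514^2 = 264196 ≡ 502
242^16 ≡ 502^2 = 252004 ≡ 71
242^32 ≡ 71^2 = 5041 ≡ 89
242^64 ≡ 89^2 = 7921 ≡ 493
242^128 ≡ 493^2 = 243049 ≡ 401
242^256 ≡ 401^2 = 160801 ≡ 480
472 = 256 + 128 + 64 + 16 + 8, so 242^472 ≡ 480·401·493·71·502 ≡ 125 (mod 619)

125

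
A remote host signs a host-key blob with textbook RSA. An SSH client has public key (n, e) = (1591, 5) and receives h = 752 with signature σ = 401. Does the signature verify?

Squares mod 1591: σ^1≡401, σ^2≡110, σ^4≡963
5 = 4 + 1, so σ^5 ≡ 963·401 ≡ 1141 (mod 1591)
1141 ≠ 752, so verification fails.

does not verify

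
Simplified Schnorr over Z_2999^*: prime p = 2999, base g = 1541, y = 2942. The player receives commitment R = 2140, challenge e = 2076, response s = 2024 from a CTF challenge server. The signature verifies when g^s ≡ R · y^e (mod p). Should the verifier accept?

g^s mod p:
Squares mod 2999: 1541^1≡1541, 1541^2≡2472, 1541^4≡1821, 1541^8≡2146, 1541^16≡1851, 1541^32≡1343, 1541^64≡1250, 1541^128≡21, 1541^256≡441, 1541^512≡2545, 1541^1024≡2184
2024 = 1024 + 512 + 256 + 128 + 64 + 32 + 8, so 1541^2024 ≡ 2184·2545·441·21·1250·1343·2146 ≡ 2190 (mod 2999)
R · y^e mod p:
Squares mod 2999: 2942^1≡2942, 2942^2≡250, 2942^4≡2520, 2942^8≡1517, 2942^16≡1056, 2942^32≡2507, 2942^64≡2144, 2942^128≡2268, 2942^256≡539, 2942^512≡2617, 2942^1024≡1972, 2942^2048≡2080
2076 = 2048 + 16 + 8 + 4, so 2942^2076 ≡ 2080·1056·1517·2520 ≡ 1022 (mod 2999)
2140·1022 = 2187080 ≡ 809 (mod 2999)
2190 ≠ 809; the check fails.

reject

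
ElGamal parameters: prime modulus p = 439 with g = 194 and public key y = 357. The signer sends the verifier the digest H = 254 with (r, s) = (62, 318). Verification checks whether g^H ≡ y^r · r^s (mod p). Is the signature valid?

valid

Left side g^H mod p:
194^254 mod 439 = 198
Right side y^r · r^s mod p:
357^62 mod 439 = 232
62^318 mod 439 = 209
232·209 = 48488 ≡ 198 (mod 439)
198 ≡ 198 (mod 439), so the signature is genuine.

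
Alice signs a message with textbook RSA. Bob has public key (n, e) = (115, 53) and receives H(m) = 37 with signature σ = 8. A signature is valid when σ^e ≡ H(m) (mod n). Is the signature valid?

σ^2 ≡ 8^2 = 64
σ^4 ≡ 64^2 = 4096 ≡ 71
σ^8 ≡ 71^2 = 5041 ≡ 96
σ^16 ≡ 96^2 = 9216 ≡ 16
σ^32 ≡ 16^2 = 256 ≡ 26
53 = 32 + 16 + 4 + 1, so σ^53 ≡ 26·16·71·8 ≡ 78 (mod 115)
The recovered value 78 does not match the digest 37.

invalid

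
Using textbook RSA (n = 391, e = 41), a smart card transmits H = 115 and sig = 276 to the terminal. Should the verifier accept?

sig^2 ≡ 276^2 = 76176 ≡ 322
sig^4 ≡ 322^2 = 103684 ≡ 69
sig^8 ≡ 69^2 = 4761 ≡ 69
sig^16 ≡ 69^2 = 4761 ≡ 69
sig^32 ≡ 69^2 = 4761 ≡ 69
41 = 32 + 8 + 1, so sig^41 ≡ 69·69·276 ≡ 276 (mod 391)
sig^41 mod 391 = 276, but H = 115.

reject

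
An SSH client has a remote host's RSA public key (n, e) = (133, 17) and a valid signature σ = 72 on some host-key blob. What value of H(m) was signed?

109

Squares mod 133: σ^1≡72, σ^2≡130, σ^4≡9, σ^8≡81, σ^16≡44
17 = 16 + 1, so σ^17 ≡ 44·72 ≡ 109 (mod 133)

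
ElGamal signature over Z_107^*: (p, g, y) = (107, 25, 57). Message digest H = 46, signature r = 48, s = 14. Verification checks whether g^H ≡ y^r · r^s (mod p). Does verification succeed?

Left side g^H mod p:
25^2 = 625 ≡ 90
25^4 ≡ 90^2 = 8100 ≡ 75
25^8 ≡ 75^2 = 5625 ≡ 61
25^16 ≡ 61^2 = 3721 ≡ 83
25^32 ≡ 83^2 = 6889 ≡ 41
46 = 32 + 8 + 4 + 2, so 25^46 ≡ 41·61·75·90 ≡ 39 (mod 107)
Right side y^r · r^s mod p:
57^2 = 3249 ≡ 39
57^4 ≡ 39^2 = 1521 ≡ 23
57^8 ≡ 23^2 = 529 ≡ 101
57^16 ≡ 101^2 = 10201 ≡ 36
57^32 ≡ 36^2 = 1296 ≡ 12
48 = 32 + 16, so 57^48 ≡ 12·36 ≡ 4 (mod 107)
48^2 = 2304 ≡ 57
48^4 ≡ 57^2 = 3249 ≡ 39
48^8 ≡ 39^2 = 1521 ≡ 23
14 = 8 + 4 + 2, so 48^14 ≡ 23·39·57 ≡ 90 (mod 107)
4·90 = 360 ≡ 39 (mod 107)
39 ≡ 39 (mod 107), so the signature is genuine.

passes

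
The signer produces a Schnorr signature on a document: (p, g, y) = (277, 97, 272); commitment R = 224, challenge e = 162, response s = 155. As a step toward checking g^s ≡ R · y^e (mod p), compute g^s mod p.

134

97^2 = 9409 ≡ 268
97^4 ≡ 268^2 = 71824 ≡ 81
97^8 ≡ 81^2 = 6561 ≡ 190
97^16 ≡ 190^2 = 36100 ≡ 90
97^32 ≡ 90^2 = 8100 ≡ 67
97^64 ≡ 67^2 = 4489 ≡ 57
97^128 ≡ 57^2 = 3249 ≡ 202
155 = 128 + 16 + 8 + 2 + 1, so 97^155 ≡ 202·90·190·268·97 ≡ 134 (mod 277)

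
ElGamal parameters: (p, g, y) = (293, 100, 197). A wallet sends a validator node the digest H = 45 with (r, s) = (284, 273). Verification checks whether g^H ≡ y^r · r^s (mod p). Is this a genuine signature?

Left side g^H mod p:
100^2 = 10000 ≡ 38
100^4 ≡ 38^2 = 1444 ≡ 272
100^8 ≡ 272^2 = 73984 ≡ 148
100^16 ≡ 148^2 = 21904 ≡ 222
100^32 ≡ 222^2 = 49284 ≡ 60
45 = 32 + 8 + 4 + 1, so 100^45 ≡ 60·148·272·100 ≡ 278 (mod 293)
Right side y^r · r^s mod p:
197^2 = 38809 ≡ 133
197^4 ≡ 133^2 = 17689 ≡ 109
197^8 ≡ 109^2 = 11881 ≡ 161
197^16 ≡ 161^2 = 25921 ≡ 137
197^32 ≡ 137^2 = 18769 ≡ 17
197^64 ≡ 17^2 = 289
197^128 ≡ 289^2 = 83521 ≡ 16
197^256 ≡ 16^2 = 256
284 = 256 + 16 + 8 + 4, so 197^284 ≡ 256·137·161·109 ≡ 91 (mod 293)
284^2 = 80656 ≡ 81
284^4 ≡ 81^2 = 6561 ≡ 115
284^8 ≡ 115^2 = 13225 ≡ 40
284^16 ≡ 40^2 = 1600 ≡ 135
284^32 ≡ 135^2 = 18225 ≡ 59
284^64 ≡ 59^2 = 3481 ≡ 258
284^128 ≡ 258^2 = 66564 ≡ 53
284^256 ≡ 53^2 = 2809 ≡ 172
273 = 256 + 16 + 1, so 284^273 ≡ 172·135·284 ≡ 222 (mod 293)
91·222 = 20202 ≡ 278 (mod 293)
278 ≡ 278 (mod 293), so the signature is genuine.

genuine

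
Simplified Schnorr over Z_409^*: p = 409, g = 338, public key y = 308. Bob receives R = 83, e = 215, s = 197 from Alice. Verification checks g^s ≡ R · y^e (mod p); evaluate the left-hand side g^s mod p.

338^2 = 114244 ≡ 133
338^4 ≡ 133^2 = 17689 ≡ 102
338^8 ≡ 102^2 = 10404 ≡ 179
338^16 ≡ 179^2 = 32041 ≡ 139
338^32 ≡ 139^2 = 19321 ≡ 98
338^64 ≡ 98^2 = 9604 ≡ 197
338^128 ≡ 197^2 = 38809 ≡ 363
197 = 128 + 64 + 4 + 1, so 338^197 ≡ 363·197·102·338 ≡ 91 (mod 409)

91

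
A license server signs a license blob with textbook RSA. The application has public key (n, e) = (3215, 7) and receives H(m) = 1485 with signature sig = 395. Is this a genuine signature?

forged

sig^7 mod 3215 = 1730
The recovered value 1730 does not match the digest 1485.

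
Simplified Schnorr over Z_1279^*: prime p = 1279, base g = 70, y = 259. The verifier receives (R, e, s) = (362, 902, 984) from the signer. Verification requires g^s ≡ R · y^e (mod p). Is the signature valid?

invalid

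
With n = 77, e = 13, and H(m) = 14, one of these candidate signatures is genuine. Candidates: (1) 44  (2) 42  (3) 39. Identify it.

2

Candidate 1: 44^13 mod 77 = 44
Candidate 2: 42^13 mod 77 = 14
  → matches H(m) = 14
Candidate 3: 39^13 mod 77 = 18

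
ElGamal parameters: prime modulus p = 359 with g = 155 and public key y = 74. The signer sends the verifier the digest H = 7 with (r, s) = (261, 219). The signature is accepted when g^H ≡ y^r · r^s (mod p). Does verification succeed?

passes

Left side g^H mod p:
Squares mod 359: 155^1≡155, 155^2≡331, 155^4≡66
7 = 4 + 2 + 1, so 155^7 ≡ 66·331·155 ≡ 42 (mod 359)
Right side y^r · r^s mod p:
Squares mod 359: 74^1≡74, 74^2≡91, 74^4≡24, 74^8≡217, 74^16≡60, 74^32≡10, 74^64≡100, 74^128≡307, 74^256≡191
261 = 256 + 4 + 1, so 74^261 ≡ 191·24·74 ≡ 320 (mod 359)
Squares mod 359: 261^1≡261, 261^2≡270, 261^4≡23, 261^8≡170, 261^16≡180, 261^32≡90, 261^64≡202, 261^128≡237
219 = 128 + 64 + 16 + 8 + 2 + 1, so 261^219 ≡ 237·202·180·170·270·261 ≡ 137 (mod 359)
320·137 = 43840 ≡ 42 (mod 359)
42 ≡ 42 (mod 359), so the signature is genuine.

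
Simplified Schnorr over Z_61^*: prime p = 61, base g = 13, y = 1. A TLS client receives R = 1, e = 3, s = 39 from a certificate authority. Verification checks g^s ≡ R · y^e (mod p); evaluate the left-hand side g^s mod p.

1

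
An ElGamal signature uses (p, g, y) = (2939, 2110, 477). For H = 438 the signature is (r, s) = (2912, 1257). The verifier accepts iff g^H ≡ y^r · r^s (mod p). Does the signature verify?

does not verify

Left side g^H mod p:
2110^2 = 4452100 ≡ 2454
2110^4 ≡ 2454^2 = 6022116 ≡ 105
2110^8 ≡ 105^2 = 11025 ≡ 2208
2110^16 ≡ 2208^2 = 4875264 ≡ 2402
2110^32 ≡ 2402^2 = 5769604 ≡ 347
2110^64 ≡ 347^2 = 120409 ≡ 2849
2110^128 ≡ 2849^2 = 8116801 ≡ 2222
2110^256 ≡ 2222^2 = 4937284 ≡ 2703
438 = 256 + 128 + 32 + 16 + 4 + 2, so 2110^438 ≡ 2703·2222·347·2402·105·2454 ≡ 1241 (mod 2939)
Right side y^r · r^s mod p:
477^2 = 227529 ≡ 1226
477^4 ≡ 1226^2 = 1503076 ≡ 1247
477^8 ≡ 1247^2 = 1555009 ≡ 278
477^16 ≡ 278^2 = 77284 ≡ 870
477^32 ≡ 870^2 = 756900 ≡ 1577
477^64 ≡ 1577^2 = 2486929 ≡ 535
477^128 ≡ 535^2 = 286225 ≡ 1142
477^256 ≡ 1142^2 = 1304164 ≡ 2187
477^512 ≡ 2187^2 = 4782969 ≡ 1216
477^1024 ≡ 1216^2 = 1478656 ≡ 339
477^2048 ≡ 339^2 = 114921 ≡ 300
2912 = 2048 + 512 + 256 + 64 + 32, so 477^2912 ≡ 300·1216·2187·535·1577 ≡ 1290 (mod 2939)
2912^2 = 8479744 ≡ 729
2912^4 ≡ 729^2 = 531441 ≡ 2421
2912^8 ≡ 2421^2 = 5861241 ≡ 875
2912^16 ≡ 875^2 = 765625 ≡ 1485
2912^32 ≡ 1485^2 = 2205225 ≡ 975
2912^64 ≡ 975^2 = 950625 ≡ 1328
2912^128 ≡ 1328^2 = 1763584 ≡ 184
2912^256 ≡ 184^2 = 33856 ≡ 1527
2912^512 ≡ 1527^2 = 2331729 ≡ 1102
2912^1024 ≡ 1102^2 = 1214404 ≡ 597
1257 = 1024 + 128 + 64 + 32 + 8 + 1, so 2912^1257 ≡ 597·184·1328·975·875·2912 ≡ 2103 (mod 2939)
1290·2103 = 2712870 ≡ 173 (mod 2939)
1241 ≠ 173, so verification fails.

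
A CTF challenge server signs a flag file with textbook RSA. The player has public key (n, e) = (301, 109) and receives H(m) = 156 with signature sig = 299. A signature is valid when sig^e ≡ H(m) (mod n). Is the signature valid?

invalid

sig^2 ≡ 299^2 = 89401 ≡ 4
sig^4 ≡ 4^2 = 16
sig^8 ≡ 16^2 = 256
sig^16 ≡ 256^2 = 65536 ≡ 219
sig^32 ≡ 219^2 = 47961 ≡ 102
sig^64 ≡ 102^2 = 10404 ≡ 170
109 = 64 + 32 + 8 + 4 + 1, so sig^109 ≡ 170·102·256·16·299 ≡ 145 (mod 301)
The recovered value 145 does not match the digest 156.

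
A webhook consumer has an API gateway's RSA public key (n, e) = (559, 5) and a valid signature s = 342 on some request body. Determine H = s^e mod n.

s^2 ≡ 342^2 = 116964 ≡ 133
s^4 ≡ 133^2 = 17689 ≡ 360
5 = 4 + 1, so s^5 ≡ 360·342 ≡ 140 (mod 559)

140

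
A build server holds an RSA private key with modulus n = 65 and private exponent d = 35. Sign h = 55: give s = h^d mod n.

h^2 ≡ 55^2 = 3025 ≡ 35
h^4 ≡ 35^2 = 1225 ≡ 55
h^8 ≡ 55^2 = 3025 ≡ 35
h^16 ≡ 35^2 = 1225 ≡ 55
h^32 ≡ 55^2 = 3025 ≡ 35
35 = 32 + 2 + 1, so h^35 ≡ 35·35·55 ≡ 35 (mod 65)

35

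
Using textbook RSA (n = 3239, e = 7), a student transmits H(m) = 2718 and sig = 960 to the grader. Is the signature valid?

invalid

sig^7 mod 3239 = 2227
The recovered value 2227 does not match the digest 2718.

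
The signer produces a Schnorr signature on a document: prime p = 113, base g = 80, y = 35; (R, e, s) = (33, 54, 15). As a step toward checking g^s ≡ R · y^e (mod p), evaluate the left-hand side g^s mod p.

80^15 mod 113 = 96

96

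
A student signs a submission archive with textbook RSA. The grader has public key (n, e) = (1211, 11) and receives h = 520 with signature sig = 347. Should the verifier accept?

accept

Squares mod 1211: sig^1≡347, sig^2≡520, sig^4≡347, sig^8≡520
11 = 8 + 2 + 1, so sig^11 ≡ 520·520·347 ≡ 520 (mod 1211)
Since 520 equals the digest 520, verification succeeds.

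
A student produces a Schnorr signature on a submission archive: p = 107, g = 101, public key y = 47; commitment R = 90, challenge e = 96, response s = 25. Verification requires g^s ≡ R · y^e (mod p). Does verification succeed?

fails

g^s mod p:
101^2 = 10201 ≡ 36
101^4 ≡ 36^2 = 1296 ≡ 12
101^8 ≡ 12^2 = 144 ≡ 37
101^16 ≡ 37^2 = 1369 ≡ 85
25 = 16 + 8 + 1, so 101^25 ≡ 85·37·101 ≡ 69 (mod 107)
R · y^e mod p:
47^2 = 2209 ≡ 69
47^4 ≡ 69^2 = 4761 ≡ 53
47^8 ≡ 53^2 = 2809 ≡ 27
47^16 ≡ 27^2 = 729 ≡ 87
47^32 ≡ 87^2 = 7569 ≡ 79
47^64 ≡ 79^2 = 6241 ≡ 35
96 = 64 + 32, so 47^96 ≡ 35·79 ≡ 90 (mod 107)
90·90 = 8100 ≡ 75 (mod 107)
69 ≠ 75; the check fails.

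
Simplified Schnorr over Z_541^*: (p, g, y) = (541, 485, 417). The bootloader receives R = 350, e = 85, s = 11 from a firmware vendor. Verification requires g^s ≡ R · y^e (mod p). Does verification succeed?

passes

g^s mod p:
Squares mod 541: 485^1≡485, 485^2≡431, 485^4≡198, 485^8≡252
11 = 8 + 2 + 1, so 485^11 ≡ 252·431·485 ≡ 191 (mod 541)
R · y^e mod p:
Squares mod 541: 417^1≡417, 417^2≡228, 417^4≡48, 417^8≡140, 417^16≡124, 417^32≡228, 417^64≡48
85 = 64 + 16 + 4 + 1, so 417^85 ≡ 48·124·48·417 ≡ 540 (mod 541)
350·540 = 189000 ≡ 191 (mod 541)
191 ≡ 191 (mod 541); signature holds.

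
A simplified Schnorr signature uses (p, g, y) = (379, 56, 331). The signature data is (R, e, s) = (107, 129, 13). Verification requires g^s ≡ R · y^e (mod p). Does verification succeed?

passes

g^s mod p:
56^13 mod 379 = 173
R · y^e mod p:
331^129 mod 379 = 76
107·76 = 8132 ≡ 173 (mod 379)
173 ≡ 173 (mod 379); signature holds.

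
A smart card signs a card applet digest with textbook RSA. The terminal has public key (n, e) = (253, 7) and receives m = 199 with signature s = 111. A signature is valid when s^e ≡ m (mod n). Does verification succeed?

s^2 ≡ 111^2 = 12321 ≡ 177
s^4 ≡ 177^2 = 31329 ≡ 210
7 = 4 + 2 + 1, so s^7 ≡ 210·177·111 ≡ 199 (mod 253)
Since 199 equals the digest 199, verification succeeds.

passes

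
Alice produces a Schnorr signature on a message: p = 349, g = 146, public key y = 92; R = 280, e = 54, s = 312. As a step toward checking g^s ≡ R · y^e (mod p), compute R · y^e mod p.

110

92^2 = 8464 ≡ 88
92^4 ≡ 88^2 = 7744 ≡ 66
92^8 ≡ 66^2 = 4356 ≡ 168
92^16 ≡ 168^2 = 28224 ≡ 304
92^32 ≡ 304^2 = 92416 ≡ 280
54 = 32 + 16 + 4 + 2, so 92^54 ≡ 280·304·66·88 ≡ 312 (mod 349)
R · y^e ≡ 280·312 = 87360 ≡ 110 (mod 349)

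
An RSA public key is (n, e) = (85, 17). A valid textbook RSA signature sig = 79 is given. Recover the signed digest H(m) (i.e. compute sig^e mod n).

79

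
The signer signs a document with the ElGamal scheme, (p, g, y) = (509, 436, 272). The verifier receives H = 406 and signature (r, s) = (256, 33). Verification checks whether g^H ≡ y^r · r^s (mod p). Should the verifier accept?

Left side g^H mod p:
436^2 = 190096 ≡ 239
436^4 ≡ 239^2 = 57121 ≡ 113
436^8 ≡ 113^2 = 12769 ≡ 44
436^16 ≡ 44^2 = 1936 ≡ 409
436^32 ≡ 409^2 = 167281 ≡ 329
436^64 ≡ 329^2 = 108241 ≡ 333
436^128 ≡ 333^2 = 110889 ≡ 436
436^256 ≡ 436^2 = 190096 ≡ 239
406 = 256 + 128 + 16 + 4 + 2, so 436^406 ≡ 239·436·409·113·239 ≡ 21 (mod 509)
Right side y^r · r^s mod p:
272^2 = 73984 ≡ 179
272^4 ≡ 179^2 = 32041 ≡ 483
272^8 ≡ 483^2 = 233289 ≡ 167
272^16 ≡ 167^2 = 27889 ≡ 403
272^32 ≡ 403^2 = 162409 ≡ 38
272^64 ≡ 38^2 = 1444 ≡ 426
272^128 ≡ 426^2 = 181476 ≡ 272
272^256 ≡ 272^2 = 73984 ≡ 179
256^2 = 65536 ≡ 384
256^4 ≡ 384^2 = 147456 ≡ 355
256^8 ≡ 355^2 = 126025 ≡ 302
256^16 ≡ 302^2 = 91204 ≡ 93
256^32 ≡ 93^2 = 8649 ≡ 505
33 = 32 + 1, so 256^33 ≡ 505·256 ≡ 503 (mod 509)
179·503 = 90037 ≡ 453 (mod 509)
21 ≠ 453, so verification fails.

reject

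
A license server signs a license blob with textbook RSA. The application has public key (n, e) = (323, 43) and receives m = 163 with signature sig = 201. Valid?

yes

Squares mod 323: sig^1≡201, sig^2≡26, sig^4≡30, sig^8≡254, sig^16≡239, sig^32≡273
43 = 32 + 8 + 2 + 1, so sig^43 ≡ 273·254·26·201 ≡ 163 (mod 323)
Since 163 equals the digest 163, verification succeeds.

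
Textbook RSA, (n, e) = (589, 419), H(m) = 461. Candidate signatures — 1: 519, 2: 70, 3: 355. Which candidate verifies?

Candidate 1: Squares mod 589: 519^1≡519, 519^2≡188, 519^4≡4, 519^8≡16, 519^16≡256, 519^32≡157, 519^64≡500, 519^128≡264, 519^256≡194; 419 = 256 + 128 + 32 + 2 + 1, so 519^419 ≡ 194·264·157·188·519 ≡ 461 (mod 589)
  → matches H(m) = 461
Candidate 2: Squares mod 589: 70^1≡70, 70^2≡188, 70^4≡4, 70^8≡16, 70^16≡256, 70^32≡157, 70^64≡500, 70^128≡264, 70^256≡194; 419 = 256 + 128 + 32 + 2 + 1, so 70^419 ≡ 194·264·157·188·70 ≡ 128 (mod 589)
Candidate 3: Squares mod 589: 355^1≡355, 355^2≡568, 355^4≡441, 355^8≡111, 355^16≡541, 355^32≡537, 355^64≡348, 355^128≡359, 355^256≡479; 419 = 256 + 128 + 32 + 2 + 1, so 355^419 ≡ 479·359·537·568·355 ≡ 299 (mod 589)

1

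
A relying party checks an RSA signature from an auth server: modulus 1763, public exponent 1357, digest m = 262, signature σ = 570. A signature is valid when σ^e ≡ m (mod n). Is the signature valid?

σ^1357 mod 1763 = 262
262 = m, so the signature checks out.

valid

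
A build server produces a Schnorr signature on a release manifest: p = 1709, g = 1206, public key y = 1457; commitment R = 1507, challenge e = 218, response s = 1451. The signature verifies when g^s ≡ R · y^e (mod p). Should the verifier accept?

g^s mod p:
1206^1451 mod 1709 = 1304
R · y^e mod p:
1457^218 mod 1709 = 1178
1507·1178 = 1775246 ≡ 1304 (mod 1709)
1304 ≡ 1304 (mod 1709); signature holds.

accept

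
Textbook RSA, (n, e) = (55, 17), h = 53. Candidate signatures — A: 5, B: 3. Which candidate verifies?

Candidate A: 5^2 = 25; 5^4 ≡ 25^2 = 625 ≡ 20; 5^8 ≡ 20^2 = 400 ≡ 15; 5^16 ≡ 15^2 = 225 ≡ 5; 17 = 16 + 1, so 5^17 ≡ 5·5 ≡ 25 (mod 55)
Candidate B: 3^2 = 9; 3^4 ≡ 9^2 = 81 ≡ 26; 3^8 ≡ 26^2 = 676 ≡ 16; 3^16 ≡ 16^2 = 256 ≡ 36; 17 = 16 + 1, so 3^17 ≡ 36·3 ≡ 53 (mod 55)
  → matches h = 53

B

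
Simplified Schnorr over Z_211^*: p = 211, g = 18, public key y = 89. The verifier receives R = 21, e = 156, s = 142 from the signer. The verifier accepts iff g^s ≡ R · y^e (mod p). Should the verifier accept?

reject

g^s mod p:
18^2 = 324 ≡ 113
18^4 ≡ 113^2 = 12769 ≡ 109
18^8 ≡ 109^2 = 11881 ≡ 65
18^16 ≡ 65^2 = 4225 ≡ 5
18^32 ≡ 5^2 = 25
18^64 ≡ 25^2 = 625 ≡ 203
18^128 ≡ 203^2 = 41209 ≡ 64
142 = 128 + 8 + 4 + 2, so 18^142 ≡ 64·65·109·113 ≡ 113 (mod 211)
R · y^e mod p:
89^2 = 7921 ≡ 114
89^4 ≡ 114^2 = 12996 ≡ 125
89^8 ≡ 125^2 = 15625 ≡ 11
89^16 ≡ 11^2 = 121
89^32 ≡ 121^2 = 14641 ≡ 82
89^64 ≡ 82^2 = 6724 ≡ 183
89^128 ≡ 183^2 = 33489 ≡ 151
156 = 128 + 16 + 8 + 4, so 89^156 ≡ 151·121·11·125 ≡ 121 (mod 211)
21·121 = 2541 ≡ 9 (mod 211)
113 ≠ 9; the check fails.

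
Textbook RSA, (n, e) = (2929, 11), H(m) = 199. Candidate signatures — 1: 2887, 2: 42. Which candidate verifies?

Candidate 1: 2887^2 = 8334769 ≡ 1764; 2887^4 ≡ 1764^2 = 3111696 ≡ 1098; 2887^8 ≡ 1098^2 = 1205604 ≡ 1785; 11 = 8 + 2 + 1, so 2887^11 ≡ 1785·1764·2887 ≡ 199 (mod 2929)
  → matches H(m) = 199
Candidate 2: 42^2 = 1764; 42^4 ≡ 1764^2 = 3111696 ≡ 1098; 42^8 ≡ 1098^2 = 1205604 ≡ 1785; 11 = 8 + 2 + 1, so 42^11 ≡ 1785·1764·42 ≡ 2730 (mod 2929)

1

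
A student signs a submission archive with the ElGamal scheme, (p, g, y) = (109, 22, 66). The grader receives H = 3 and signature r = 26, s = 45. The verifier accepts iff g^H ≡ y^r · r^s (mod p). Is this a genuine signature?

genuine

Left side g^H mod p:
Squares mod 109: 22^1≡22, 22^2≡48
3 = 2 + 1, so 22^3 ≡ 48·22 ≡ 75 (mod 109)
Right side y^r · r^s mod p:
Squares mod 109: 66^1≡66, 66^2≡105, 66^4≡16, 66^8≡38, 66^16≡27
26 = 16 + 8 + 2, so 66^26 ≡ 27·38·105 ≡ 38 (mod 109)
Squares mod 109: 26^1≡26, 26^2≡22, 26^4≡48, 26^8≡15, 26^16≡7, 26^32≡49
45 = 32 + 8 + 4 + 1, so 26^45 ≡ 49·15·48·26 ≡ 45 (mod 109)
38·45 = 1710 ≡ 75 (mod 109)
75 ≡ 75 (mod 109), so the signature is genuine.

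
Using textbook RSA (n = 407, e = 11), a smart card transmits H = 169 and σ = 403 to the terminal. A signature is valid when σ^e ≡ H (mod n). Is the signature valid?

Squares mod 407: σ^1≡403, σ^2≡16, σ^4≡256, σ^8≡9
11 = 8 + 2 + 1, so σ^11 ≡ 9·16·403 ≡ 238 (mod 407)
σ^11 mod 407 = 238, but H = 169.

invalid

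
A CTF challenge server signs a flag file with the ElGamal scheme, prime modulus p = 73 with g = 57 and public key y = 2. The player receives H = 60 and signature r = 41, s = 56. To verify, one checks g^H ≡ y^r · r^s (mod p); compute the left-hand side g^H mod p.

57^60 mod 73 = 64

64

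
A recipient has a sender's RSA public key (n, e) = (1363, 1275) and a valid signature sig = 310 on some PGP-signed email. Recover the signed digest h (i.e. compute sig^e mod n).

803

Squares mod 1363: sig^1≡310, sig^2≡690, sig^4≡413, sig^8≡194, sig^16≡835, sig^32≡732, sig^64≡165, sig^128≡1328, sig^256≡1225, sig^512≡1325, sig^1024≡81
1275 = 1024 + 128 + 64 + 32 + 16 + 8 + 2 + 1, so sig^1275 ≡ 81·1328·165·732·835·194·690·310 ≡ 803 (mod 1363)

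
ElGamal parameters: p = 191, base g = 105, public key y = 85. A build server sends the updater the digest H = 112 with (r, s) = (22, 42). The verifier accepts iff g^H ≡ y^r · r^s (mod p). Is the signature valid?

valid

Left side g^H mod p:
105^2 = 11025 ≡ 138
105^4 ≡ 138^2 = 19044 ≡ 135
105^8 ≡ 135^2 = 18225 ≡ 80
105^16 ≡ 80^2 = 6400 ≡ 97
105^32 ≡ 97^2 = 9409 ≡ 50
105^64 ≡ 50^2 = 2500 ≡ 17
112 = 64 + 32 + 16, so 105^112 ≡ 17·50·97 ≡ 129 (mod 191)
Right side y^r · r^s mod p:
85^2 = 7225 ≡ 158
85^4 ≡ 158^2 = 24964 ≡ 134
85^8 ≡ 134^2 = 17956 ≡ 2
85^16 ≡ 2^2 = 4
22 = 16 + 4 + 2, so 85^22 ≡ 4·134·158 ≡ 75 (mod 191)
22^2 = 484 ≡ 102
22^4 ≡ 102^2 = 10404 ≡ 90
22^8 ≡ 90^2 = 8100 ≡ 78
22^16 ≡ 78^2 = 6084 ≡ 163
22^32 ≡ 163^2 = 26569 ≡ 20
42 = 32 + 8 + 2, so 22^42 ≡ 20·78·102 ≡ 17 (mod 191)
75·17 = 1275 ≡ 129 (mod 191)
129 ≡ 129 (mod 191), so the signature is genuine.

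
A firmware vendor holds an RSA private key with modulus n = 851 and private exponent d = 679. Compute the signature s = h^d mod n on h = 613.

65

h^679 mod 851 = 65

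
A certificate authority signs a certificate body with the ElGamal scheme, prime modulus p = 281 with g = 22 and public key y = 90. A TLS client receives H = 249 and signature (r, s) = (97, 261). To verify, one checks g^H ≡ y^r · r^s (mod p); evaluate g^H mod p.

270

Squares mod 281: 22^1≡22, 22^2≡203, 22^4≡183, 22^8≡50, 22^16≡252, 22^32≡279, 22^64≡4, 22^128≡16
249 = 128 + 64 + 32 + 16 + 8 + 1, so 22^249 ≡ 16·4·279·252·50·22 ≡ 270 (mod 281)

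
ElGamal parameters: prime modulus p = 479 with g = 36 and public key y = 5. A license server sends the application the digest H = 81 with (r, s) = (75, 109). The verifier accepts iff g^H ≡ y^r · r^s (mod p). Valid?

yes

Left side g^H mod p:
36^81 mod 479 = 125
Right side y^r · r^s mod p:
5^75 mod 479 = 207
75^109 mod 479 = 33
207·33 = 6831 ≡ 125 (mod 479)
125 ≡ 125 (mod 479), so the signature is genuine.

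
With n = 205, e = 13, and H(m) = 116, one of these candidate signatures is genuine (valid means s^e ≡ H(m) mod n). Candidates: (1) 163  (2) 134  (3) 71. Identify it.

3

Candidate 1: Squares mod 205: 163^1≡163, 163^2≡124, 163^4≡1, 163^8≡1; 13 = 8 + 4 + 1, so 163^13 ≡ 1·1·163 ≡ 163 (mod 205)
Candidate 2: Squares mod 205: 134^1≡134, 134^2≡121, 134^4≡86, 134^8≡16; 13 = 8 + 4 + 1, so 134^13 ≡ 16·86·134 ≡ 89 (mod 205)
Candidate 3: Squares mod 205: 71^1≡71, 71^2≡121, 71^4≡86, 71^8≡16; 13 = 8 + 4 + 1, so 71^13 ≡ 16·86·71 ≡ 116 (mod 205)
  → matches H(m) = 116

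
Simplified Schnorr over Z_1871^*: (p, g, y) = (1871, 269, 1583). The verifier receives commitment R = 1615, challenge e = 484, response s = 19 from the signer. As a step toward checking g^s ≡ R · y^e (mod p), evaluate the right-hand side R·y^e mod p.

1626

Squares mod 1871: 1583^1≡1583, 1583^2≡620, 1583^4≡845, 1583^8≡1174, 1583^16≡1220, 1583^32≡955, 1583^64≡848, 1583^128≡640, 1583^256≡1722
484 = 256 + 128 + 64 + 32 + 4, so 1583^484 ≡ 1722·640·848·955·845 ≡ 973 (mod 1871)
R · y^e ≡ 1615·973 = 1571395 ≡ 1626 (mod 1871)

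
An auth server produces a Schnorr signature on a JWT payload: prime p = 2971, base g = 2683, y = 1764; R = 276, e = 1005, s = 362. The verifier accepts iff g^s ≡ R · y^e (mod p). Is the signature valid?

g^s mod p:
2683^2 = 7198489 ≡ 2727
2683^4 ≡ 2727^2 = 7436529 ≡ 116
2683^8 ≡ 116^2 = 13456 ≡ 1572
2683^16 ≡ 1572^2 = 2471184 ≡ 2283
2683^32 ≡ 2283^2 = 5212089 ≡ 955
2683^64 ≡ 955^2 = 912025 ≡ 2899
2683^128 ≡ 2899^2 = 8404201 ≡ 2213
2683^256 ≡ 2213^2 = 4897369 ≡ 1161
362 = 256 + 64 + 32 + 8 + 2, so 2683^362 ≡ 1161·2899·955·1572·2727 ≡ 1063 (mod 2971)
R · y^e mod p:
1764^2 = 3111696 ≡ 1059
1764^4 ≡ 1059^2 = 1121481 ≡ 1414
1764^8 ≡ 1414^2 = 1999396 ≡ 2884
1764^16 ≡ 2884^2 = 8317456 ≡ 1627
1764^32 ≡ 1627^2 = 2647129 ≡ 2939
1764^64 ≡ 2939^2 = 8637721 ≡ 1024
1764^128 ≡ 1024^2 = 1048576 ≡ 2784
1764^256 ≡ 2784^2 = 7750656 ≡ 2288
1764^512 ≡ 2288^2 = 5234944 ≡ 42
1005 = 512 + 256 + 128 + 64 + 32 + 8 + 4 + 1, so 1764^1005 ≡ 42·2288·2784·1024·2939·2884·1414·1764 ≡ 1414 (mod 2971)
276·1414 = 390264 ≡ 1063 (mod 2971)
1063 ≡ 1063 (mod 2971); signature holds.

valid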